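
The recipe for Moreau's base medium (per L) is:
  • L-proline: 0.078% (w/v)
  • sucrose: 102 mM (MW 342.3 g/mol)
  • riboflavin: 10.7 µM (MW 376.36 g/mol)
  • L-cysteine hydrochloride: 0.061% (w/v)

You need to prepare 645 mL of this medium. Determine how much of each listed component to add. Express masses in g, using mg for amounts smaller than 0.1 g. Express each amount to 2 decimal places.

Target volume = 645 mL = 0.645 L.
L-proline: 0.078 g per 100 mL × 645 mL ÷ 100 = 0.50 g
sucrose: 102 mmol/L × 342.3 g/mol × 0.645 L ÷ 1000 = 22.52 g
riboflavin: 10.7 µmol/L × 376.36 g/mol × 0.645 L ÷ 1000 = 2.60 mg
L-cysteine hydrochloride: 0.061 g per 100 mL × 645 mL ÷ 100 = 0.39 g

L-proline 0.50 g; sucrose 22.52 g; riboflavin 2.60 mg; L-cysteine hydrochloride 0.39 g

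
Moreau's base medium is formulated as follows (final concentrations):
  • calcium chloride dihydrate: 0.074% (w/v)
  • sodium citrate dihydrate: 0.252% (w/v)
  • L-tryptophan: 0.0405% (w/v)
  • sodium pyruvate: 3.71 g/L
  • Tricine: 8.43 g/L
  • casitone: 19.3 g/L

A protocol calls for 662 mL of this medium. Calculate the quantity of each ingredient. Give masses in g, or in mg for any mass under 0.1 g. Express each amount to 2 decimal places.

Target volume = 662 mL = 0.662 L.
calcium chloride dihydrate: 0.074 g per 100 mL × 662 mL ÷ 100 = 0.49 g
sodium citrate dihydrate: 0.252 g per 100 mL × 662 mL ÷ 100 = 1.67 g
L-tryptophan: 0.0405% w/v = 0.405 g/L → 0.405 × 0.662 L = 0.27 g
sodium pyruvate: 3.71 g/L × 0.662 L = 2.46 g
Tricine: 8.43 g/L × 0.662 L = 5.58 g
casitone: 19.3 g/L × 0.662 L = 12.78 g

calcium chloride dihydrate 0.49 g; sodium citrate dihydrate 1.67 g; L-tryptophan 0.27 g; sodium pyruvate 2.46 g; Tricine 5.58 g; casitone 12.78 g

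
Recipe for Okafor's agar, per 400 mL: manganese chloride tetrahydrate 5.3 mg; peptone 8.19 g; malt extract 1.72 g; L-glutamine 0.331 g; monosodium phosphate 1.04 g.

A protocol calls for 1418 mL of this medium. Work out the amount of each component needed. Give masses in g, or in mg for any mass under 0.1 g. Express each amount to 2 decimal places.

Ratio of target to recipe volume: 1418 / 400 = 3.545.
manganese chloride tetrahydrate: 5.3 mg × (1418 mL / 400 mL) = 18.79 mg
peptone: 8.19 g × (1418 mL / 400 mL) = 29.03 g
malt extract: 1.72 g × (1418 mL / 400 mL) = 6.10 g
L-glutamine: 0.331 g × (1418 mL / 400 mL) = 1.17 g
monosodium phosphate: 1.04 g × (1418 mL / 400 mL) = 3.69 g

manganese chloride tetrahydrate 18.79 mg; peptone 29.03 g; malt extract 6.10 g; L-glutamine 1.17 g; monosodium phosphate 3.69 g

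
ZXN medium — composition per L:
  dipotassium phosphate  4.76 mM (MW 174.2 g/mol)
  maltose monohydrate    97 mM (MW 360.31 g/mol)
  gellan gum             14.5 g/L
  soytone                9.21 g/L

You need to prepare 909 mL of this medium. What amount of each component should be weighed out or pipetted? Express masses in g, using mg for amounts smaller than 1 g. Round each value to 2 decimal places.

dipotassium phosphate 753.74 mg; maltose monohydrate 31.77 g; gellan gum 13.18 g; soytone 8.37 g

Working volume: 909 mL = 0.909 L.
dipotassium phosphate: 4.76 mmol/L × 174.2 mg/mmol × 0.909 L = 753.74 mg
maltose monohydrate: 97 mmol/L × 360.31 g/mol × 0.909 L ÷ 1000 = 31.77 g
gellan gum: 14.5 g/L × 0.909 L = 13.18 g
soytone: 9.21 g/L × 0.909 L = 8.37 g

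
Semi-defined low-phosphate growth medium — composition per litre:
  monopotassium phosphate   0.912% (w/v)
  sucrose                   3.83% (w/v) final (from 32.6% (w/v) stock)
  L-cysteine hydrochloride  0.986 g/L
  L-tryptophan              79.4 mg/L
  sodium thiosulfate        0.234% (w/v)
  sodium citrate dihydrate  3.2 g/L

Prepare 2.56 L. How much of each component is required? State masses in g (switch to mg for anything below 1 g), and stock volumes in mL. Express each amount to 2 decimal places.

monopotassium phosphate 23.35 g; sucrose 300.76 mL; L-cysteine hydrochloride 2.52 g; L-tryptophan 203.26 mg; sodium thiosulfate 5.99 g; sodium citrate dihydrate 8.19 g

Scale factor relative to 1 L: 2.56.
monopotassium phosphate: 0.912 g per 100 mL × 2560 mL ÷ 100 = 23.35 g
sucrose: C1V1 = C2V2 → 3.83% ÷ 32.6% × 2560 mL = 300.76 mL
L-cysteine hydrochloride: 0.986 g/L × 2.56 L = 2.52 g
L-tryptophan: 79.4 mg/L × 2.56 L = 203.26 mg
sodium thiosulfate: 0.234% w/v = 2.34 g/L → 2.34 × 2.56 L = 5.99 g
sodium citrate dihydrate: 3.2 g/L × 2.56 L = 8.19 g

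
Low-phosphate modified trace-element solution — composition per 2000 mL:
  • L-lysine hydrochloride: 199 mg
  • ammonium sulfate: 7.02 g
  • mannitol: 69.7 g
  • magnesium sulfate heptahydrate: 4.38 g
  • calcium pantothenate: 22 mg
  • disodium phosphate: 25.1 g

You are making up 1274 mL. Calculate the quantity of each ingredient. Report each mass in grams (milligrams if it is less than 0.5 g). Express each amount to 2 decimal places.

Scale factor = 1274 mL / 2000 mL = 0.637.
L-lysine hydrochloride: 199 mg × (1274 mL / 2000 mL) = 126.76 mg
ammonium sulfate: 7.02 g × (1274 mL / 2000 mL) = 4.47 g
mannitol: 69.7 g × (1274 mL / 2000 mL) = 44.40 g
magnesium sulfate heptahydrate: 4.38 g × (1274 mL / 2000 mL) = 2.79 g
calcium pantothenate: 22 mg × (1274 mL / 2000 mL) = 14.01 mg
disodium phosphate: 25.1 g × (1274 mL / 2000 mL) = 15.99 g

L-lysine hydrochloride 126.76 mg; ammonium sulfate 4.47 g; mannitol 44.40 g; magnesium sulfate heptahydrate 2.79 g; calcium pantothenate 14.01 mg; disodium phosphate 15.99 g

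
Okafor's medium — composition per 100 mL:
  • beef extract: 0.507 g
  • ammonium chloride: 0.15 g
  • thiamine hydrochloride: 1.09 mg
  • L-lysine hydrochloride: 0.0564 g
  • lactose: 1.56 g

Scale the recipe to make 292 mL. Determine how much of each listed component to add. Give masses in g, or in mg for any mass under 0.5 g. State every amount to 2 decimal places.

beef extract 1.48 g; ammonium chloride 438.00 mg; thiamine hydrochloride 3.18 mg; L-lysine hydrochloride 164.69 mg; lactose 4.56 g

Ratio of target to recipe volume: 292 / 100 = 2.92.
beef extract: 0.507 g × (292 mL / 100 mL) = 1.48 g
ammonium chloride: 0.15 g × (292 mL / 100 mL) = 0.438 g = 438.00 mg
thiamine hydrochloride: 1.09 mg × (292 mL / 100 mL) = 3.18 mg
L-lysine hydrochloride: 0.0564 g × (292 mL / 100 mL) = 0.164688 g = 164.69 mg
lactose: 1.56 g × (292 mL / 100 mL) = 4.56 g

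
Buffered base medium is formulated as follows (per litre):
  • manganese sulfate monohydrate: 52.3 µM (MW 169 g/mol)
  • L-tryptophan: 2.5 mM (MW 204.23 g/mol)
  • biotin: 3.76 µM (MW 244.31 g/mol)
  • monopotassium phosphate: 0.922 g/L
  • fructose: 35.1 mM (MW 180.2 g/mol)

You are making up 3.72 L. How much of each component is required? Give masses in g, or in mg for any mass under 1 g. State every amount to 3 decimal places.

manganese sulfate monohydrate 32.880 mg; L-tryptophan 1.899 g; biotin 3.417 mg; monopotassium phosphate 3.430 g; fructose 23.529 g

Scale factor relative to 1 L: 3.72.
manganese sulfate monohydrate: 52.3 µmol/L × 169 g/mol × 3.72 L ÷ 1000 = 32.880 mg
L-tryptophan: 2.5 mmol/L × 204.23 g/mol × 3.72 L ÷ 1000 = 1.899 g
biotin: 3.76 µmol/L × 244.31 g/mol × 3.72 L ÷ 1000 = 3.417 mg
monopotassium phosphate: 0.922 g/L × 3.72 L = 3.430 g
fructose: 35.1 mmol/L × 180.2 g/mol × 3.72 L ÷ 1000 = 23.529 g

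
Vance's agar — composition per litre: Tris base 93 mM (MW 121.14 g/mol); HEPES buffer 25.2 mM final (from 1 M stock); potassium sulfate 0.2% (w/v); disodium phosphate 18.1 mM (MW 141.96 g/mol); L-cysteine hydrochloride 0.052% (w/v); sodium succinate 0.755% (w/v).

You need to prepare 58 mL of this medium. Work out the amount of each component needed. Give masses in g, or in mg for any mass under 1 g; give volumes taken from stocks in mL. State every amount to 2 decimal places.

Scale factor relative to 1 L: 0.058.
Tris base: 93 mmol/L × 121.14 mg/mmol × 0.058 L = 653.43 mg
HEPES buffer: dilute stock: 25.2 mM × 58 mL ÷ 1000 mM = 1.46 mL
potassium sulfate: 0.2% w/v = 2 g/L → 2 × 0.058 L = 0.116 g = 116.00 mg
disodium phosphate: 18.1 mmol/L × 141.96 mg/mmol × 0.058 L = 149.03 mg
L-cysteine hydrochloride: 0.052% w/v = 0.52 g/L → 0.52 × 0.058 L = 0.03016 g = 30.16 mg
sodium succinate: 0.755% w/v = 7.55 g/L → 7.55 × 0.058 L = 0.4379 g = 437.90 mg

Tris base 653.43 mg; HEPES buffer 1.46 mL; potassium sulfate 116.00 mg; disodium phosphate 149.03 mg; L-cysteine hydrochloride 30.16 mg; sodium succinate 437.90 mg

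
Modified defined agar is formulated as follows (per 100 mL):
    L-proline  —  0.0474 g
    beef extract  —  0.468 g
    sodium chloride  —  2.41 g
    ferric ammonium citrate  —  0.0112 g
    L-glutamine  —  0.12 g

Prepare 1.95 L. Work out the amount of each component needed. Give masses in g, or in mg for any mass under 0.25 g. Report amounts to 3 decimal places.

Scale factor = 1950 mL / 100 mL = 19.5.
L-proline: 0.0474 g × (1950 mL / 100 mL) = 0.924 g
beef extract: 0.468 g × (1950 mL / 100 mL) = 9.126 g
sodium chloride: 2.41 g × (1950 mL / 100 mL) = 46.995 g
ferric ammonium citrate: 0.0112 g × (1950 mL / 100 mL) = 0.2184 g = 218.400 mg
L-glutamine: 0.12 g × (1950 mL / 100 mL) = 2.340 g

L-proline 0.924 g; beef extract 9.126 g; sodium chloride 46.995 g; ferric ammonium citrate 218.400 mg; L-glutamine 2.340 g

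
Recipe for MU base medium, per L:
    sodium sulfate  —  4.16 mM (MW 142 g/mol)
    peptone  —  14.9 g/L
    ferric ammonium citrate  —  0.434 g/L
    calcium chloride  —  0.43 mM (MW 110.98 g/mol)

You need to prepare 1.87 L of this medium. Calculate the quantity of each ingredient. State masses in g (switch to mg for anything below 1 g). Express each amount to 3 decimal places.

Scale factor relative to 1 L: 1.87.
sodium sulfate: 4.16 mmol/L × 142 g/mol × 1.87 L ÷ 1000 = 1.105 g
peptone: 14.9 g/L × 1.87 L = 27.863 g
ferric ammonium citrate: 0.434 g/L × 1.87 L = 0.81158 g = 811.580 mg
calcium chloride: 0.43 mmol/L × 110.98 mg/mmol × 1.87 L = 89.239 mg

sodium sulfate 1.105 g; peptone 27.863 g; ferric ammonium citrate 811.580 mg; calcium chloride 89.239 mg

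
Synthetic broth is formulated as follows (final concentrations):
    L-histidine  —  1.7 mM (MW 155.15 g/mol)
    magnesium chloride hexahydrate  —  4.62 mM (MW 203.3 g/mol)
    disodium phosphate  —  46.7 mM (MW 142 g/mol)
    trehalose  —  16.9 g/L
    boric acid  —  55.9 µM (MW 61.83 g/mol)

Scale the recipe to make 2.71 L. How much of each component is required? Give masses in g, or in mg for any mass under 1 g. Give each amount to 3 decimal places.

Working volume: 2.71 L.
L-histidine: 1.7 mmol/L × 155.15 mg/mmol × 2.71 L = 714.776 mg
magnesium chloride hexahydrate: 4.62 mmol/L × 203.3 g/mol × 2.71 L ÷ 1000 = 2.545 g
disodium phosphate: 46.7 mmol/L × 142 g/mol × 2.71 L ÷ 1000 = 17.971 g
trehalose: 16.9 g/L × 2.71 L = 45.799 g
boric acid: 55.9 µmol/L × 61.83 g/mol × 2.71 L ÷ 1000 = 9.367 mg

L-histidine 714.776 mg; magnesium chloride hexahydrate 2.545 g; disodium phosphate 17.971 g; trehalose 45.799 g; boric acid 9.367 mg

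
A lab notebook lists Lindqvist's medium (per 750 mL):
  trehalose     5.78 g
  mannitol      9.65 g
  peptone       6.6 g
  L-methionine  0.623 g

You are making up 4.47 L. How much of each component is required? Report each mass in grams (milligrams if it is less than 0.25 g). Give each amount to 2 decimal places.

Ratio of target to recipe volume: 4470 / 750 = 5.96.
trehalose: 5.78 g × (4470 mL / 750 mL) = 34.45 g
mannitol: 9.65 g × (4470 mL / 750 mL) = 57.51 g
peptone: 6.6 g × (4470 mL / 750 mL) = 39.34 g
L-methionine: 0.623 g × (4470 mL / 750 mL) = 3.71 g

trehalose 34.45 g; mannitol 57.51 g; peptone 39.34 g; L-methionine 3.71 g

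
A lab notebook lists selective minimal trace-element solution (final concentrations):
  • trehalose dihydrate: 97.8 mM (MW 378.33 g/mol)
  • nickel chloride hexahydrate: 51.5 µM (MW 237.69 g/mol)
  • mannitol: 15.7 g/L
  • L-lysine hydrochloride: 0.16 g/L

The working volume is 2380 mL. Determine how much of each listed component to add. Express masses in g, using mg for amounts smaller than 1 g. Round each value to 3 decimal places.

Scale factor relative to 1 L: 2.38.
trehalose dihydrate: 97.8 mmol/L × 378.33 g/mol × 2.38 L ÷ 1000 = 88.062 g
nickel chloride hexahydrate: 51.5 µmol/L × 237.69 g/mol × 2.38 L ÷ 1000 = 29.134 mg
mannitol: 15.7 g/L × 2.38 L = 37.366 g
L-lysine hydrochloride: 0.16 g/L × 2.38 L = 0.3808 g = 380.800 mg

trehalose dihydrate 88.062 g; nickel chloride hexahydrate 29.134 mg; mannitol 37.366 g; L-lysine hydrochloride 380.800 mg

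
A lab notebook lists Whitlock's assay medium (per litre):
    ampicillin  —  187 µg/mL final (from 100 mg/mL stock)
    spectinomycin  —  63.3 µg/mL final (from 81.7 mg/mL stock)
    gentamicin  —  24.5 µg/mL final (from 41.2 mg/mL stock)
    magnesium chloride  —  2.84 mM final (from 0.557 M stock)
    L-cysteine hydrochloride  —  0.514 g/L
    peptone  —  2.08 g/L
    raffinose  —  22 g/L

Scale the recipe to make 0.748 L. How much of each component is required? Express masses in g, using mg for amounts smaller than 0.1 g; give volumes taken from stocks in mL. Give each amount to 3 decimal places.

ampicillin 1.399 mL; spectinomycin 0.580 mL; gentamicin 0.445 mL; magnesium chloride 3.814 mL; L-cysteine hydrochloride 0.384 g; peptone 1.556 g; raffinose 16.456 g

Scale factor relative to 1 L: 0.748.
ampicillin: C1V1 = C2V2 → 187 µg/mL × 748 mL ÷ 100000 µg/mL = 1.399 mL
spectinomycin: C1V1 = C2V2 → 63.3 µg/mL × 748 mL ÷ 81700 µg/mL = 0.580 mL
gentamicin: dilute stock: 24.5 µg/mL × 748 mL ÷ 41200 µg/mL = 0.445 mL
magnesium chloride: V = C2·V2/C1 = 2.84 mM × 748 mL ÷ 557 mM = 3.814 mL
L-cysteine hydrochloride: 0.514 g/L × 0.748 L = 0.384 g
peptone: 2.08 g/L × 0.748 L = 1.556 g
raffinose: 22 g/L × 0.748 L = 16.456 g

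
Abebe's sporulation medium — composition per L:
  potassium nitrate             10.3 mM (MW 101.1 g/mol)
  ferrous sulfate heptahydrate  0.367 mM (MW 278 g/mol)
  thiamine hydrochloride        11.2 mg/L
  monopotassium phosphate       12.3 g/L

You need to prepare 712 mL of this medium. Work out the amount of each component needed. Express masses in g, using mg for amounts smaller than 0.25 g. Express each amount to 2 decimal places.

Working volume: 712 mL = 0.712 L.
potassium nitrate: 10.3 mmol/L × 101.1 g/mol × 0.712 L ÷ 1000 = 0.74 g
ferrous sulfate heptahydrate: 0.367 mmol/L × 278 mg/mmol × 0.712 L = 72.64 mg
thiamine hydrochloride: 11.2 mg/L × 0.712 L = 7.97 mg
monopotassium phosphate: 12.3 g/L × 0.712 L = 8.76 g

potassium nitrate 0.74 g; ferrous sulfate heptahydrate 72.64 mg; thiamine hydrochloride 7.97 mg; monopotassium phosphate 8.76 g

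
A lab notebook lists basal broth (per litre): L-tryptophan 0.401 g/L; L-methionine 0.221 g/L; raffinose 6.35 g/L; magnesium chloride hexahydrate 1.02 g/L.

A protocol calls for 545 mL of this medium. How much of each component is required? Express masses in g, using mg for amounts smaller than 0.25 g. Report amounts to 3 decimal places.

Scale factor relative to 1 L: 0.545.
L-tryptophan: 0.401 g/L × 0.545 L = 0.218545 g = 218.545 mg
L-methionine: 0.221 g/L × 0.545 L = 0.120445 g = 120.445 mg
raffinose: 6.35 g/L × 0.545 L = 3.461 g
magnesium chloride hexahydrate: 1.02 g/L × 0.545 L = 0.556 g

L-tryptophan 218.545 mg; L-methionine 120.445 mg; raffinose 3.461 g; magnesium chloride hexahydrate 0.556 g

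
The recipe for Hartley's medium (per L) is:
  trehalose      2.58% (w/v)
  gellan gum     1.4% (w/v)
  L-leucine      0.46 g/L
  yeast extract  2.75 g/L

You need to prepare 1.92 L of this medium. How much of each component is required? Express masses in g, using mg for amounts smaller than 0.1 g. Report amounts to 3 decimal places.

trehalose 49.536 g; gellan gum 26.880 g; L-leucine 0.883 g; yeast extract 5.280 g

Scale factor relative to 1 L: 1.92.
trehalose: 2.58% w/v = 25.8 g/L → 25.8 × 1.92 L = 49.536 g
gellan gum: 1.4 g per 100 mL × 1920 mL ÷ 100 = 26.880 g
L-leucine: 0.46 g/L × 1.92 L = 0.883 g
yeast extract: 2.75 g/L × 1.92 L = 5.280 g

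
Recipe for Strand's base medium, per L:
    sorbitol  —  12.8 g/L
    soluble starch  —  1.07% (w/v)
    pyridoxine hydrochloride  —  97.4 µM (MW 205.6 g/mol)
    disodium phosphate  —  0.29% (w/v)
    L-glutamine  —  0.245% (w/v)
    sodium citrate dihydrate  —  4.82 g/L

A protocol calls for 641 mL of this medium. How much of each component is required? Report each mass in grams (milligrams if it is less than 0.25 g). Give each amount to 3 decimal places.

sorbitol 8.205 g; soluble starch 6.859 g; pyridoxine hydrochloride 12.836 mg; disodium phosphate 1.859 g; L-glutamine 1.570 g; sodium citrate dihydrate 3.090 g

Scale factor relative to 1 L: 0.641.
sorbitol: 12.8 g/L × 0.641 L = 8.205 g
soluble starch: 1.07% w/v = 10.7 g/L → 10.7 × 0.641 L = 6.859 g
pyridoxine hydrochloride: 97.4 µmol/L × 205.6 g/mol × 0.641 L ÷ 1000 = 12.836 mg
disodium phosphate: 0.29 g per 100 mL × 641 mL ÷ 100 = 1.859 g
L-glutamine: 0.245 g per 100 mL × 641 mL ÷ 100 = 1.570 g
sodium citrate dihydrate: 4.82 g/L × 0.641 L = 3.090 g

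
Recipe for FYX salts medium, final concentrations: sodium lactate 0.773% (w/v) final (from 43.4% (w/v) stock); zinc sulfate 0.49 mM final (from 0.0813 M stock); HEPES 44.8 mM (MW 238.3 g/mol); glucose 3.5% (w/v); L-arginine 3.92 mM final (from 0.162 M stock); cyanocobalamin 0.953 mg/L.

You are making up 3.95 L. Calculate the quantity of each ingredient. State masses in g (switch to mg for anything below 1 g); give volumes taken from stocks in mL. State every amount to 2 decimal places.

sodium lactate 70.35 mL; zinc sulfate 23.81 mL; HEPES 42.17 g; glucose 138.25 g; L-arginine 95.58 mL; cyanocobalamin 3.76 mg

Working volume: 3.95 L.
sodium lactate: V = C2·V2/C1 = 0.773% ÷ 43.4% × 3950 mL = 70.35 mL
zinc sulfate: dilute stock: 0.49 mM × 3950 mL ÷ 81.3 mM = 23.81 mL
HEPES: 44.8 mmol/L × 238.3 g/mol × 3.95 L ÷ 1000 = 42.17 g
glucose: 3.5 g per 100 mL × 3950 mL ÷ 100 = 138.25 g
L-arginine: dilute stock: 3.92 mM × 3950 mL ÷ 162 mM = 95.58 mL
cyanocobalamin: 0.953 mg/L × 3.95 L = 3.76 mg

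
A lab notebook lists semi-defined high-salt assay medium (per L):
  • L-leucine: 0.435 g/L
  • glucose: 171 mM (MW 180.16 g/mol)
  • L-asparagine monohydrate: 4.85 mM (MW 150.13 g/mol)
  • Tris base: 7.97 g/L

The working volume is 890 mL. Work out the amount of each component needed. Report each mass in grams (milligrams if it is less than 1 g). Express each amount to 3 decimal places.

Scale factor relative to 1 L: 0.89.
L-leucine: 0.435 g/L × 0.89 L = 0.38715 g = 387.150 mg
glucose: 171 mmol/L × 180.16 g/mol × 0.89 L ÷ 1000 = 27.419 g
L-asparagine monohydrate: 4.85 mmol/L × 150.13 mg/mmol × 0.89 L = 648.036 mg
Tris base: 7.97 g/L × 0.89 L = 7.093 g

L-leucine 387.150 mg; glucose 27.419 g; L-asparagine monohydrate 648.036 mg; Tris base 7.093 g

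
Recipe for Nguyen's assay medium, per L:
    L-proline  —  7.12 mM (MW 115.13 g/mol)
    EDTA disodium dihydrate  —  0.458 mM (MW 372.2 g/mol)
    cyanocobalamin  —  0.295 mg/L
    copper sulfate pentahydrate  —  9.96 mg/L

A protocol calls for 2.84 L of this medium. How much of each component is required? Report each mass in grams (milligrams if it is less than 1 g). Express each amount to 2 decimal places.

Working volume: 2.84 L.
L-proline: 7.12 mmol/L × 115.13 g/mol × 2.84 L ÷ 1000 = 2.33 g
EDTA disodium dihydrate: 0.458 mmol/L × 372.2 mg/mmol × 2.84 L = 484.13 mg
cyanocobalamin: 0.295 mg/L × 2.84 L = 0.84 mg
copper sulfate pentahydrate: 9.96 mg/L × 2.84 L = 28.29 mg

L-proline 2.33 g; EDTA disodium dihydrate 484.13 mg; cyanocobalamin 0.84 mg; copper sulfate pentahydrate 28.29 mg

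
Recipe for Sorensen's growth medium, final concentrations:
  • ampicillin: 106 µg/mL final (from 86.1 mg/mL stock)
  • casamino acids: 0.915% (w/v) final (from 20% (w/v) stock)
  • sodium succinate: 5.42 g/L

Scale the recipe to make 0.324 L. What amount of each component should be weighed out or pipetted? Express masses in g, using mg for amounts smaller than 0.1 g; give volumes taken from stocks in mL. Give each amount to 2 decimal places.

ampicillin 0.40 mL; casamino acids 14.82 mL; sodium succinate 1.76 g

Working volume: 0.324 L.
ampicillin: C1V1 = C2V2 → 106 µg/mL × 324 mL ÷ 86100 µg/mL = 0.40 mL
casamino acids: V = C2·V2/C1 = 0.915% ÷ 20% × 324 mL = 14.82 mL
sodium succinate: 5.42 g/L × 0.324 L = 1.76 g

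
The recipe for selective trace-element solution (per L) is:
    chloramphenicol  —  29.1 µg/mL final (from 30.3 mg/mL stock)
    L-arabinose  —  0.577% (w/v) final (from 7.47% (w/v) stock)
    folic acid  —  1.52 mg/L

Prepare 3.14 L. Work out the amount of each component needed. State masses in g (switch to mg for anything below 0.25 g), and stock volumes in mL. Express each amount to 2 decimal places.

Working volume: 3.14 L.
chloramphenicol: C1V1 = C2V2 → 29.1 µg/mL × 3140 mL ÷ 30300 µg/mL = 3.02 mL
L-arabinose: dilute stock: 0.577% ÷ 7.47% × 3140 mL = 242.54 mL
folic acid: 1.52 mg/L × 3.14 L = 4.77 mg

chloramphenicol 3.02 mL; L-arabinose 242.54 mL; folic acid 4.77 mg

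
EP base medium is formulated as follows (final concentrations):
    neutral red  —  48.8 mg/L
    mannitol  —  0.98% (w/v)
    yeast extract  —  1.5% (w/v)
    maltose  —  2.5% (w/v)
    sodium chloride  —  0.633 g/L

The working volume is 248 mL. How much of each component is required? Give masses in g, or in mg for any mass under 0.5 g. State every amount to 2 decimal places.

neutral red 12.10 mg; mannitol 2.43 g; yeast extract 3.72 g; maltose 6.20 g; sodium chloride 156.98 mg

Working volume: 248 mL = 0.248 L.
neutral red: 48.8 mg/L × 0.248 L = 12.10 mg
mannitol: 0.98% w/v = 9.8 g/L → 9.8 × 0.248 L = 2.43 g
yeast extract: 1.5 g per 100 mL × 248 mL ÷ 100 = 3.72 g
maltose: 2.5 g per 100 mL × 248 mL ÷ 100 = 6.20 g
sodium chloride: 0.633 g/L × 0.248 L = 0.156984 g = 156.98 mg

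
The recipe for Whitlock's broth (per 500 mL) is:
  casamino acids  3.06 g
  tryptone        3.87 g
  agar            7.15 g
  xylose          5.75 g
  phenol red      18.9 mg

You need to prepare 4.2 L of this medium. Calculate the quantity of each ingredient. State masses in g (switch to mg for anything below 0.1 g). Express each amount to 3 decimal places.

casamino acids 25.704 g; tryptone 32.508 g; agar 60.060 g; xylose 48.300 g; phenol red 0.159 g

Scale factor = 4200 mL / 500 mL = 8.4.
casamino acids: 3.06 g × (4200 mL / 500 mL) = 25.704 g
tryptone: 3.87 g × (4200 mL / 500 mL) = 32.508 g
agar: 7.15 g × (4200 mL / 500 mL) = 60.060 g
xylose: 5.75 g × (4200 mL / 500 mL) = 48.300 g
phenol red: 18.9 mg × (4200 mL / 500 mL) = 158.76 mg = 0.159 g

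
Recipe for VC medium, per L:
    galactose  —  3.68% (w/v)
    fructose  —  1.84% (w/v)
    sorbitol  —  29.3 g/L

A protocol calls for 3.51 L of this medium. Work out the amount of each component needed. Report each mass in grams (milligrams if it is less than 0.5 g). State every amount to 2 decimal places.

Working volume: 3.51 L.
galactose: 3.68 g per 100 mL × 3510 mL ÷ 100 = 129.17 g
fructose: 1.84 g per 100 mL × 3510 mL ÷ 100 = 64.58 g
sorbitol: 29.3 g/L × 3.51 L = 102.84 g

galactose 129.17 g; fructose 64.58 g; sorbitol 102.84 g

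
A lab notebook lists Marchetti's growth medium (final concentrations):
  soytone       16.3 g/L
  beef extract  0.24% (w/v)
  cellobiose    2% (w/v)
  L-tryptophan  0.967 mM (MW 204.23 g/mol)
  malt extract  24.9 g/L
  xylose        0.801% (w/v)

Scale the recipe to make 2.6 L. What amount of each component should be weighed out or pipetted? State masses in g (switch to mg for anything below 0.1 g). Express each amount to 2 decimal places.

Scale factor relative to 1 L: 2.6.
soytone: 16.3 g/L × 2.6 L = 42.38 g
beef extract: 0.24% w/v = 2.4 g/L → 2.4 × 2.6 L = 6.24 g
cellobiose: 2 g per 100 mL × 2600 mL ÷ 100 = 52.00 g
L-tryptophan: 0.967 mmol/L × 204.23 g/mol × 2.6 L ÷ 1000 = 0.51 g
malt extract: 24.9 g/L × 2.6 L = 64.74 g
xylose: 0.801% w/v = 8.01 g/L → 8.01 × 2.6 L = 20.83 g

soytone 42.38 g; beef extract 6.24 g; cellobiose 52.00 g; L-tryptophan 0.51 g; malt extract 64.74 g; xylose 20.83 g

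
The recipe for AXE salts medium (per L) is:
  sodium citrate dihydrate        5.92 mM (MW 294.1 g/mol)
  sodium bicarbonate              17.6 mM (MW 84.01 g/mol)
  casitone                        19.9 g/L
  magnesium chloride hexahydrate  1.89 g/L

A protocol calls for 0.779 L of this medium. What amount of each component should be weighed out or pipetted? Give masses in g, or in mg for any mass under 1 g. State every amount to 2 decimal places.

sodium citrate dihydrate 1.36 g; sodium bicarbonate 1.15 g; casitone 15.50 g; magnesium chloride hexahydrate 1.47 g

Working volume: 0.779 L.
sodium citrate dihydrate: 5.92 mmol/L × 294.1 g/mol × 0.779 L ÷ 1000 = 1.36 g
sodium bicarbonate: 17.6 mmol/L × 84.01 g/mol × 0.779 L ÷ 1000 = 1.15 g
casitone: 19.9 g/L × 0.779 L = 15.50 g
magnesium chloride hexahydrate: 1.89 g/L × 0.779 L = 1.47 g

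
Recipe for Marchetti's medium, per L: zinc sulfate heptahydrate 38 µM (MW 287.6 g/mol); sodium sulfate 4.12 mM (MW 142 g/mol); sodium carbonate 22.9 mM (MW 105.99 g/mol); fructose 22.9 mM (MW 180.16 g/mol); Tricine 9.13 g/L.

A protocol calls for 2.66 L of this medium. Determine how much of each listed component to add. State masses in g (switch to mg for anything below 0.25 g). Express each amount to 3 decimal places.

Scale factor relative to 1 L: 2.66.
zinc sulfate heptahydrate: 38 µmol/L × 287.6 g/mol × 2.66 L ÷ 1000 = 29.071 mg
sodium sulfate: 4.12 mmol/L × 142 g/mol × 2.66 L ÷ 1000 = 1.556 g
sodium carbonate: 22.9 mmol/L × 105.99 g/mol × 2.66 L ÷ 1000 = 6.456 g
fructose: 22.9 mmol/L × 180.16 g/mol × 2.66 L ÷ 1000 = 10.974 g
Tricine: 9.13 g/L × 2.66 L = 24.286 g

zinc sulfate heptahydrate 29.071 mg; sodium sulfate 1.556 g; sodium carbonate 6.456 g; fructose 10.974 g; Tricine 24.286 g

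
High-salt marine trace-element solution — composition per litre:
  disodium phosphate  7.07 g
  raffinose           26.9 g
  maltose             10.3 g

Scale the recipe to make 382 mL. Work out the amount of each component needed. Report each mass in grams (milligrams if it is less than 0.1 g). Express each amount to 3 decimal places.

Ratio of target to recipe volume: 382 / 1000 = 0.382.
disodium phosphate: 7.07 g × (382 mL / 1000 mL) = 2.701 g
raffinose: 26.9 g × (382 mL / 1000 mL) = 10.276 g
maltose: 10.3 g × (382 mL / 1000 mL) = 3.935 g

disodium phosphate 2.701 g; raffinose 10.276 g; maltose 3.935 g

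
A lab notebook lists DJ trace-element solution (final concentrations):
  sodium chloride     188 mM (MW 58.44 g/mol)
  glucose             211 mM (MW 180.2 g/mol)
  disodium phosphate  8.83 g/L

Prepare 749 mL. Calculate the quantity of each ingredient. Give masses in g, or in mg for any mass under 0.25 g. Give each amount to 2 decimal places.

Target volume = 749 mL = 0.749 L.
sodium chloride: 188 mmol/L × 58.44 g/mol × 0.749 L ÷ 1000 = 8.23 g
glucose: 211 mmol/L × 180.2 g/mol × 0.749 L ÷ 1000 = 28.48 g
disodium phosphate: 8.83 g/L × 0.749 L = 6.61 g

sodium chloride 8.23 g; glucose 28.48 g; disodium phosphate 6.61 g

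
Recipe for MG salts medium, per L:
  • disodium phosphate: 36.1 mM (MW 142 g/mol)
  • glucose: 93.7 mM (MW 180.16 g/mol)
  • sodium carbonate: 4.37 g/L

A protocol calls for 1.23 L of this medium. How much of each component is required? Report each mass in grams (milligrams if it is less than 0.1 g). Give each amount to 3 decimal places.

Scale factor relative to 1 L: 1.23.
disodium phosphate: 36.1 mmol/L × 142 g/mol × 1.23 L ÷ 1000 = 6.305 g
glucose: 93.7 mmol/L × 180.16 g/mol × 1.23 L ÷ 1000 = 20.764 g
sodium carbonate: 4.37 g/L × 1.23 L = 5.375 g

disodium phosphate 6.305 g; glucose 20.764 g; sodium carbonate 5.375 g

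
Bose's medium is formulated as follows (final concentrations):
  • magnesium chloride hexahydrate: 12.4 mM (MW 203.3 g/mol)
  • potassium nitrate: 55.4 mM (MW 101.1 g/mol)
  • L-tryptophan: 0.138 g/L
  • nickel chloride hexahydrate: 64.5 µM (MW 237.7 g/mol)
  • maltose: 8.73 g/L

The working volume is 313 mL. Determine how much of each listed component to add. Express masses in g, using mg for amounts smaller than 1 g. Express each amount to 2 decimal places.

Working volume: 313 mL = 0.313 L.
magnesium chloride hexahydrate: 12.4 mmol/L × 203.3 mg/mmol × 0.313 L = 789.05 mg
potassium nitrate: 55.4 mmol/L × 101.1 g/mol × 0.313 L ÷ 1000 = 1.75 g
L-tryptophan: 0.138 g/L × 0.313 L = 0.043194 g = 43.19 mg
nickel chloride hexahydrate: 64.5 µmol/L × 237.7 g/mol × 0.313 L ÷ 1000 = 4.80 mg
maltose: 8.73 g/L × 0.313 L = 2.73 g

magnesium chloride hexahydrate 789.05 mg; potassium nitrate 1.75 g; L-tryptophan 43.19 mg; nickel chloride hexahydrate 4.80 mg; maltose 2.73 g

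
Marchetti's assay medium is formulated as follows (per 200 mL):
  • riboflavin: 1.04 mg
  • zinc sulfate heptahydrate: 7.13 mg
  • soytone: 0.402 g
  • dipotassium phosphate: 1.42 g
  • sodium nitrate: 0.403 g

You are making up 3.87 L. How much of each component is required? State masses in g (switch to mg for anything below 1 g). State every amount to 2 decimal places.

riboflavin 20.12 mg; zinc sulfate heptahydrate 137.97 mg; soytone 7.78 g; dipotassium phosphate 27.48 g; sodium nitrate 7.80 g

Ratio of target to recipe volume: 3870 / 200 = 19.35.
riboflavin: 1.04 mg × (3870 mL / 200 mL) = 20.12 mg
zinc sulfate heptahydrate: 7.13 mg × (3870 mL / 200 mL) = 137.97 mg
soytone: 0.402 g × (3870 mL / 200 mL) = 7.78 g
dipotassium phosphate: 1.42 g × (3870 mL / 200 mL) = 27.48 g
sodium nitrate: 0.403 g × (3870 mL / 200 mL) = 7.80 g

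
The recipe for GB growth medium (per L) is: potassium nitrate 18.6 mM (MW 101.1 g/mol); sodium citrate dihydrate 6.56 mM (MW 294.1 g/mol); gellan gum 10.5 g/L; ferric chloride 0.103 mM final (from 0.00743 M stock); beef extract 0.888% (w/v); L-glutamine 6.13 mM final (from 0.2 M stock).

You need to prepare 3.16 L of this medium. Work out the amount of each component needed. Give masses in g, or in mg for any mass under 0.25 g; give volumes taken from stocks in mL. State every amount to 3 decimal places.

Working volume: 3.16 L.
potassium nitrate: 18.6 mmol/L × 101.1 g/mol × 3.16 L ÷ 1000 = 5.942 g
sodium citrate dihydrate: 6.56 mmol/L × 294.1 g/mol × 3.16 L ÷ 1000 = 6.097 g
gellan gum: 10.5 g/L × 3.16 L = 33.180 g
ferric chloride: dilute stock: 0.103 mM × 3160 mL ÷ 7.43 mM = 43.806 mL
beef extract: 0.888% w/v = 8.88 g/L → 8.88 × 3.16 L = 28.061 g
L-glutamine: dilute stock: 6.13 mM × 3160 mL ÷ 200 mM = 96.854 mL

potassium nitrate 5.942 g; sodium citrate dihydrate 6.097 g; gellan gum 33.180 g; ferric chloride 43.806 mL; beef extract 28.061 g; L-glutamine 96.854 mL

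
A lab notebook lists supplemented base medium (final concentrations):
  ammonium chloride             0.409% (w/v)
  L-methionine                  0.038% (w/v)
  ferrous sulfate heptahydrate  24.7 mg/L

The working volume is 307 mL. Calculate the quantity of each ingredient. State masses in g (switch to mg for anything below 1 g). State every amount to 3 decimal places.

ammonium chloride 1.256 g; L-methionine 116.660 mg; ferrous sulfate heptahydrate 7.583 mg

Target volume = 307 mL = 0.307 L.
ammonium chloride: 0.409% w/v = 4.09 g/L → 4.09 × 0.307 L = 1.256 g
L-methionine: 0.038 g per 100 mL × 307 mL ÷ 100 = 0.11666 g = 116.660 mg
ferrous sulfate heptahydrate: 24.7 mg/L × 0.307 L = 7.583 mg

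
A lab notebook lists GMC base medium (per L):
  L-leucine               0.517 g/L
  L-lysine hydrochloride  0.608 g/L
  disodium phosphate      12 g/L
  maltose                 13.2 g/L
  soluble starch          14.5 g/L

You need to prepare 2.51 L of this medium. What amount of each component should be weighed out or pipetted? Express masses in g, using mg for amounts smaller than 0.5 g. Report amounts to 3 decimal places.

Scale factor relative to 1 L: 2.51.
L-leucine: 0.517 g/L × 2.51 L = 1.298 g
L-lysine hydrochloride: 0.608 g/L × 2.51 L = 1.526 g
disodium phosphate: 12 g/L × 2.51 L = 30.120 g
maltose: 13.2 g/L × 2.51 L = 33.132 g
soluble starch: 14.5 g/L × 2.51 L = 36.395 g

L-leucine 1.298 g; L-lysine hydrochloride 1.526 g; disodium phosphate 30.120 g; maltose 33.132 g; soluble starch 36.395 g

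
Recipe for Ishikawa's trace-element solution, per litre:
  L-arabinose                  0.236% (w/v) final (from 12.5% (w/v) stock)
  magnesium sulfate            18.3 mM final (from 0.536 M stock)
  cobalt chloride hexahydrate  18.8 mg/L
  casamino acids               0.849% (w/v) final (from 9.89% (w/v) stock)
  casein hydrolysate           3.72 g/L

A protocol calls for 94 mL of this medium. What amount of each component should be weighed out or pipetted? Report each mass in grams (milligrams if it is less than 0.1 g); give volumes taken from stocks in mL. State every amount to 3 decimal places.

L-arabinose 1.775 mL; magnesium sulfate 3.209 mL; cobalt chloride hexahydrate 1.767 mg; casamino acids 8.069 mL; casein hydrolysate 0.350 g

Working volume: 94 mL = 0.094 L.
L-arabinose: V = C2·V2/C1 = 0.236% ÷ 12.5% × 94 mL = 1.775 mL
magnesium sulfate: C1V1 = C2V2 → 18.3 mM × 94 mL ÷ 536 mM = 3.209 mL
cobalt chloride hexahydrate: 18.8 mg/L × 0.094 L = 1.767 mg
casamino acids: dilute stock: 0.849% ÷ 9.89% × 94 mL = 8.069 mL
casein hydrolysate: 3.72 g/L × 0.094 L = 0.350 g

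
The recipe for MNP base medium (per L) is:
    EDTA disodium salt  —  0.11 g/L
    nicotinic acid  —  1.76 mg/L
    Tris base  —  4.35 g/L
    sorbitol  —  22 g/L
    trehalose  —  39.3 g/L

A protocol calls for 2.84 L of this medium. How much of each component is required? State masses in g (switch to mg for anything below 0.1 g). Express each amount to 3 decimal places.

Scale factor relative to 1 L: 2.84.
EDTA disodium salt: 0.11 g/L × 2.84 L = 0.312 g
nicotinic acid: 1.76 mg/L × 2.84 L = 4.998 mg
Tris base: 4.35 g/L × 2.84 L = 12.354 g
sorbitol: 22 g/L × 2.84 L = 62.480 g
trehalose: 39.3 g/L × 2.84 L = 111.612 g

EDTA disodium salt 0.312 g; nicotinic acid 4.998 mg; Tris base 12.354 g; sorbitol 62.480 g; trehalose 111.612 g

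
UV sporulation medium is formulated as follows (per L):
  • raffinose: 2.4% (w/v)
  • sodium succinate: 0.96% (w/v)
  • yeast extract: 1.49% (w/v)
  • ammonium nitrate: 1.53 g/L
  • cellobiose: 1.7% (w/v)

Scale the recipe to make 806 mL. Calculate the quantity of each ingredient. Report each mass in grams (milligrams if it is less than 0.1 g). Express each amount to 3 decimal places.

raffinose 19.344 g; sodium succinate 7.738 g; yeast extract 12.009 g; ammonium nitrate 1.233 g; cellobiose 13.702 g

Scale factor relative to 1 L: 0.806.
raffinose: 2.4 g per 100 mL × 806 mL ÷ 100 = 19.344 g
sodium succinate: 0.96 g per 100 mL × 806 mL ÷ 100 = 7.738 g
yeast extract: 1.49 g per 100 mL × 806 mL ÷ 100 = 12.009 g
ammonium nitrate: 1.53 g/L × 0.806 L = 1.233 g
cellobiose: 1.7% w/v = 17 g/L → 17 × 0.806 L = 13.702 g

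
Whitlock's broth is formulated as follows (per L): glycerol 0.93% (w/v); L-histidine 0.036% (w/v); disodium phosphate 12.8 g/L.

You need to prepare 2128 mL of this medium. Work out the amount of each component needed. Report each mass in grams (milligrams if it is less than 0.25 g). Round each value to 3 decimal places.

glycerol 19.790 g; L-histidine 0.766 g; disodium phosphate 27.238 g

Target volume = 2128 mL = 2.128 L.
glycerol: 0.93 g per 100 mL × 2128 mL ÷ 100 = 19.790 g
L-histidine: 0.036% w/v = 0.36 g/L → 0.36 × 2.128 L = 0.766 g
disodium phosphate: 12.8 g/L × 2.128 L = 27.238 g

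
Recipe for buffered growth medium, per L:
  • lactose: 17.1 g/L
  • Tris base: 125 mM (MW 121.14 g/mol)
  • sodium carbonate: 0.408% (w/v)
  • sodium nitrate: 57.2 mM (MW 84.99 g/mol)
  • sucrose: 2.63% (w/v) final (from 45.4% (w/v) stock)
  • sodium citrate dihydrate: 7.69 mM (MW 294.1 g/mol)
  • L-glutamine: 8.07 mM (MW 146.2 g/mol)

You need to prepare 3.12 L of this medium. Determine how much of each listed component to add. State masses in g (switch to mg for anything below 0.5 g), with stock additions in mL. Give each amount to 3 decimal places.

lactose 53.352 g; Tris base 47.245 g; sodium carbonate 12.730 g; sodium nitrate 15.168 g; sucrose 180.740 mL; sodium citrate dihydrate 7.056 g; L-glutamine 3.681 g

Scale factor relative to 1 L: 3.12.
lactose: 17.1 g/L × 3.12 L = 53.352 g
Tris base: 125 mmol/L × 121.14 g/mol × 3.12 L ÷ 1000 = 47.245 g
sodium carbonate: 0.408% w/v = 4.08 g/L → 4.08 × 3.12 L = 12.730 g
sodium nitrate: 57.2 mmol/L × 84.99 g/mol × 3.12 L ÷ 1000 = 15.168 g
sucrose: dilute stock: 2.63% ÷ 45.4% × 3120 mL = 180.740 mL
sodium citrate dihydrate: 7.69 mmol/L × 294.1 g/mol × 3.12 L ÷ 1000 = 7.056 g
L-glutamine: 8.07 mmol/L × 146.2 g/mol × 3.12 L ÷ 1000 = 3.681 g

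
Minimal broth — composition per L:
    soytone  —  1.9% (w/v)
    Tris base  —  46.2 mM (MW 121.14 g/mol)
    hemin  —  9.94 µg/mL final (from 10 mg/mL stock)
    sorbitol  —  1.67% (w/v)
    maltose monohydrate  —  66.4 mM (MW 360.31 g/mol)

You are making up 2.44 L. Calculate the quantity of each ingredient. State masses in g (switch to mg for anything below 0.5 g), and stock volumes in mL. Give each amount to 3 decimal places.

Scale factor relative to 1 L: 2.44.
soytone: 1.9% w/v = 19 g/L → 19 × 2.44 L = 46.360 g
Tris base: 46.2 mmol/L × 121.14 g/mol × 2.44 L ÷ 1000 = 13.656 g
hemin: dilute stock: 9.94 µg/mL × 2440 mL ÷ 10000 µg/mL = 2.425 mL
sorbitol: 1.67% w/v = 16.7 g/L → 16.7 × 2.44 L = 40.748 g
maltose monohydrate: 66.4 mmol/L × 360.31 g/mol × 2.44 L ÷ 1000 = 58.376 g

soytone 46.360 g; Tris base 13.656 g; hemin 2.425 mL; sorbitol 40.748 g; maltose monohydrate 58.376 g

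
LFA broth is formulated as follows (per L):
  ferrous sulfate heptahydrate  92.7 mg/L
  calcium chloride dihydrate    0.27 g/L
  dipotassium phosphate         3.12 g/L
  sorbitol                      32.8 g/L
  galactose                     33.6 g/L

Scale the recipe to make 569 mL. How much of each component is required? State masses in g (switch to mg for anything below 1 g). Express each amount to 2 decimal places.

ferrous sulfate heptahydrate 52.75 mg; calcium chloride dihydrate 153.63 mg; dipotassium phosphate 1.78 g; sorbitol 18.66 g; galactose 19.12 g

Scale factor relative to 1 L: 0.569.
ferrous sulfate heptahydrate: 92.7 mg/L × 0.569 L = 52.75 mg
calcium chloride dihydrate: 0.27 g/L × 0.569 L = 0.15363 g = 153.63 mg
dipotassium phosphate: 3.12 g/L × 0.569 L = 1.78 g
sorbitol: 32.8 g/L × 0.569 L = 18.66 g
galactose: 33.6 g/L × 0.569 L = 19.12 g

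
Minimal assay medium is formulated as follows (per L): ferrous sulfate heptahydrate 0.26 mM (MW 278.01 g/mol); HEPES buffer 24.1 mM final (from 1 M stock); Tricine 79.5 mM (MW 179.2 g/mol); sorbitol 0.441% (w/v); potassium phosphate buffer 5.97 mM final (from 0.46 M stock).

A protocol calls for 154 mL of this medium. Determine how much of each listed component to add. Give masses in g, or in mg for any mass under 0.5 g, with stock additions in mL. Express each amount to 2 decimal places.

Scale factor relative to 1 L: 0.154.
ferrous sulfate heptahydrate: 0.26 mmol/L × 278.01 mg/mmol × 0.154 L = 11.13 mg
HEPES buffer: dilute stock: 24.1 mM × 154 mL ÷ 1000 mM = 3.71 mL
Tricine: 79.5 mmol/L × 179.2 g/mol × 0.154 L ÷ 1000 = 2.19 g
sorbitol: 0.441% w/v = 4.41 g/L → 4.41 × 0.154 L = 0.68 g
potassium phosphate buffer: V = C2·V2/C1 = 5.97 mM × 154 mL ÷ 460 mM = 2.00 mL

ferrous sulfate heptahydrate 11.13 mg; HEPES buffer 3.71 mL; Tricine 2.19 g; sorbitol 0.68 g; potassium phosphate buffer 2.00 mL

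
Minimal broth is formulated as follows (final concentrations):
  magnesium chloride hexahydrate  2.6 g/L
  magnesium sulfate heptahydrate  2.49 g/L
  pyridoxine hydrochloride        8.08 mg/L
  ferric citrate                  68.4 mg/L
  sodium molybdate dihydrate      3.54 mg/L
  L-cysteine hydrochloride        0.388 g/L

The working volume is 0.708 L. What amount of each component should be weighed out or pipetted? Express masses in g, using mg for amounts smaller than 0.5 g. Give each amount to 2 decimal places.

magnesium chloride hexahydrate 1.84 g; magnesium sulfate heptahydrate 1.76 g; pyridoxine hydrochloride 5.72 mg; ferric citrate 48.43 mg; sodium molybdate dihydrate 2.51 mg; L-cysteine hydrochloride 274.70 mg

Working volume: 0.708 L.
magnesium chloride hexahydrate: 2.6 g/L × 0.708 L = 1.84 g
magnesium sulfate heptahydrate: 2.49 g/L × 0.708 L = 1.76 g
pyridoxine hydrochloride: 8.08 mg/L × 0.708 L = 5.72 mg
ferric citrate: 68.4 mg/L × 0.708 L = 48.43 mg
sodium molybdate dihydrate: 3.54 mg/L × 0.708 L = 2.51 mg
L-cysteine hydrochloride: 0.388 g/L × 0.708 L = 0.274704 g = 274.70 mg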